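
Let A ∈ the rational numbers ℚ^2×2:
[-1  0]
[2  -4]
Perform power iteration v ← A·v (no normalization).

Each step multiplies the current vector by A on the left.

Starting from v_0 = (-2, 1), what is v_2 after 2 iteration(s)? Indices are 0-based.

v_0 = (-2, 1).
v_1 = A·v_0 = (2, -8).
v_2 = A·v_1 = (-2, 36).

v_2 = (-2, 36)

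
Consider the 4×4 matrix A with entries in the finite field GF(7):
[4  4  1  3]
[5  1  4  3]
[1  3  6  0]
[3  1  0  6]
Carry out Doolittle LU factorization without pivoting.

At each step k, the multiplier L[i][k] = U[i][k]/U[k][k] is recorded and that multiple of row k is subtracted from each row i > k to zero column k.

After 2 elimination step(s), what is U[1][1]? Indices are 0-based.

k=0: U[0][0]=4
  eliminate (1,0): mult=3, new row 1: (0, 3, 1, 1); set L[1][0]=3
  eliminate (2,0): mult=2, new row 2: (0, 2, 4, 1); set L[2][0]=2
  eliminate (3,0): mult=6, new row 3: (0, 5, 1, 2); set L[3][0]=6
k=1: U[1][1]=3
  eliminate (2,1): mult=3, new row 2: (0, 0, 1, 5); set L[2][1]=3
  eliminate (3,1): mult=4, new row 3: (0, 0, 4, 5); set L[3][1]=4

U[1][1] = 3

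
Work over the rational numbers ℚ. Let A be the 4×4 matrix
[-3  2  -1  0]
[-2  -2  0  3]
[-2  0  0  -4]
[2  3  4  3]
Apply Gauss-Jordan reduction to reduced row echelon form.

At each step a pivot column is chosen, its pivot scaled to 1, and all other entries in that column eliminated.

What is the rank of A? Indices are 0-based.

step 1: normalize row 0 (÷-3) = (1, -2/3, 1/3, 0)
  row 1: subtract -2×row0 = (0, -10/3, 2/3, 3)
  row 2: subtract -2×row0 = (0, -4/3, 2/3, -4)
  row 3: subtract 2×row0 = (0, 13/3, 10/3, 3)
step 2: normalize row 1 (÷-10/3) = (0, 1, -1/5, -9/10)
  row 0: subtract -2/3×row1 = (1, 0, 1/5, -3/5)
  row 2: subtract -4/3×row1 = (0, 0, 2/5, -26/5)
  row 3: subtract 13/3×row1 = (0, 0, 21/5, 69/10)
step 3: normalize row 2 (÷2/5) = (0, 0, 1, -13)
  row 0: subtract 1/5×row2 = (1, 0, 0, 2)
  row 1: subtract -1/5×row2 = (0, 1, 0, -7/2)
  row 3: subtract 21/5×row2 = (0, 0, 0, 123/2)
step 4: normalize row 3 (÷123/2) = (0, 0, 0, 1)
  row 0: subtract 2×row3 = (1, 0, 0, 0)
  row 1: subtract -7/2×row3 = (0, 1, 0, 0)
  row 2: subtract -13×row3 = (0, 0, 1, 0)

rank = 4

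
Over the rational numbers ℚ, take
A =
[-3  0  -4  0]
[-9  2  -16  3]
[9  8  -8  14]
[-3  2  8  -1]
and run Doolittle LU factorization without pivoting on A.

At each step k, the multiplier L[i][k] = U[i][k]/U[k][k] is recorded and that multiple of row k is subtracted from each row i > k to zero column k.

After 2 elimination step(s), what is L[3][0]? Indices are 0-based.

L[3][0] = 1

Step 1: pivot at (0,0) is -3.
  row1 ← row1 − (3)·row0  ⇒  L[1][0]=3, U row1=(0, 2, -4, 3)
  row2 ← row2 − (-3)·row0  ⇒  L[2][0]=-3, U row2=(0, 8, -20, 14)
  row3 ← row3 − (1)·row0  ⇒  L[3][0]=1, U row3=(0, 2, 12, -1)
Step 2: pivot at (1,1) is 2.
  row2 ← row2 − (4)·row1  ⇒  L[2][1]=4, U row2=(0, 0, -4, 2)
  row3 ← row3 − (1)·row1  ⇒  L[3][1]=1, U row3=(0, 0, 16, -4)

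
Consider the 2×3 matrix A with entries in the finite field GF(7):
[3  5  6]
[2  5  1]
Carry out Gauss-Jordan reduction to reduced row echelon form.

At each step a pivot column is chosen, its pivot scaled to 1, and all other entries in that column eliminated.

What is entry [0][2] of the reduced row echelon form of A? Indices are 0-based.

M[0][2] = 5

[1] R0 /= 3  ⇒  (1, 4, 2)
     R1 -= 2·R0  ⇒  (0, 4, 4)
[2] R1 /= 4  ⇒  (0, 1, 1)
     R0 -= 4·R1  ⇒  (1, 0, 5)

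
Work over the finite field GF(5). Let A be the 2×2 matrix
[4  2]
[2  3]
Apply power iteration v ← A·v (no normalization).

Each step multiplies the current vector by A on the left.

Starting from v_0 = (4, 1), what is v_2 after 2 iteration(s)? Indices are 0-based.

v_2 = (4, 4)

v_0 = (4, 1).
v_1 = A·v_0 = (3, 1).
v_2 = A·v_1 = (4, 4).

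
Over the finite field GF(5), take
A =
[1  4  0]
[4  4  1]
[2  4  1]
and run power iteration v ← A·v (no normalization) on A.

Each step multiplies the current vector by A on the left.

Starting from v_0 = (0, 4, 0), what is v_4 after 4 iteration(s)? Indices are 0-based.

v_4 = (3, 4, 2)

v_0 = (0, 4, 0).
v_1 = A·v_0 = (1, 1, 1).
v_2 = A·v_1 = (0, 4, 2).
v_3 = A·v_2 = (1, 3, 3).
v_4 = A·v_3 = (3, 4, 2).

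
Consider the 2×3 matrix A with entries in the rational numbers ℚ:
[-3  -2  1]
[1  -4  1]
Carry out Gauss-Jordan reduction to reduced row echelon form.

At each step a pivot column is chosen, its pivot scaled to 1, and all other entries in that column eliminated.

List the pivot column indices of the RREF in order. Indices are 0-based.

pivot columns: 0, 1

step 1: normalize row 0 (÷-3) = (1, 2/3, -1/3)
  row 1: subtract 1×row0 = (0, -14/3, 4/3)
step 2: normalize row 1 (÷-14/3) = (0, 1, -2/7)
  row 0: subtract 2/3×row1 = (1, 0, -1/7)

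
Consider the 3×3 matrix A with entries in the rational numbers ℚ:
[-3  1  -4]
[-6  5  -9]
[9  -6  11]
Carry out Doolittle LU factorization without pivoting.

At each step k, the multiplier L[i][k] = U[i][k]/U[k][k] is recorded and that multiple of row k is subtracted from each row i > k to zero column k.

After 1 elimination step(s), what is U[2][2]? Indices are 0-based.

U[2][2] = -1

[col 0] pivot -3
  R1 -= 2*R0 → (0, 3, -1)  (L[1][0] := 2)
  R2 -= -3*R0 → (0, -3, -1)  (L[2][0] := -3)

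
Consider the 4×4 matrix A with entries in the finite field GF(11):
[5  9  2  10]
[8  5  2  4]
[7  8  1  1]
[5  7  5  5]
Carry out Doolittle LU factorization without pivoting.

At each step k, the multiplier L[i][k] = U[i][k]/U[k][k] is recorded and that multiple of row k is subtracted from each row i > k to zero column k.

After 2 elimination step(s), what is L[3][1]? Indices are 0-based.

L[3][1] = 7

[col 0] pivot 5
  R1 -= 6*R0 → (0, 6, 1, 10)  (L[1][0] := 6)
  R2 -= 8*R0 → (0, 2, 7, 9)  (L[2][0] := 8)
  R3 -= 1*R0 → (0, 9, 3, 6)  (L[3][0] := 1)
[col 1] pivot 6
  R2 -= 4*R1 → (0, 0, 3, 2)  (L[2][1] := 4)
  R3 -= 7*R1 → (0, 0, 7, 2)  (L[3][1] := 7)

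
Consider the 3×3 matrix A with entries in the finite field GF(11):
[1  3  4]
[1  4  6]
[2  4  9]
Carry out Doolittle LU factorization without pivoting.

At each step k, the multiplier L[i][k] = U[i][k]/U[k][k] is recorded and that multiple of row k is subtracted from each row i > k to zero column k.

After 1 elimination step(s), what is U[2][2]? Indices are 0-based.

k=0: U[0][0]=1
  eliminate (1,0): mult=1, new row 1: (0, 1, 2); set L[1][0]=1
  eliminate (2,0): mult=2, new row 2: (0, 9, 1); set L[2][0]=2

U[2][2] = 1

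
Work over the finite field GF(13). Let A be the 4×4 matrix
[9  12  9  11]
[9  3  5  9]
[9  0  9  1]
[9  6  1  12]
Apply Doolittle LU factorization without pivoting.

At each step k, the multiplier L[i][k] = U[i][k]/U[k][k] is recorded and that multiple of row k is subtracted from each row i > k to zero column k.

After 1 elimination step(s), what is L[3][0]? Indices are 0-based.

L[3][0] = 1

k=0: U[0][0]=9
  eliminate (1,0): mult=1, new row 1: (0, 4, 9, 11); set L[1][0]=1
  eliminate (2,0): mult=1, new row 2: (0, 1, 0, 3); set L[2][0]=1
  eliminate (3,0): mult=1, new row 3: (0, 7, 5, 1); set L[3][0]=1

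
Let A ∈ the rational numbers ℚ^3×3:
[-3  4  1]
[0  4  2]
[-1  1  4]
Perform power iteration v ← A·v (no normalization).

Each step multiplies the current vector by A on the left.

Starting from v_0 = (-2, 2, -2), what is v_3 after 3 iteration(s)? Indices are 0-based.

v_3 = (80, -16, -64)

v_0 = (-2, 2, -2).
v_1 = A·v_0 = (12, 4, -4).
v_2 = A·v_1 = (-24, 8, -24).
v_3 = A·v_2 = (80, -16, -64).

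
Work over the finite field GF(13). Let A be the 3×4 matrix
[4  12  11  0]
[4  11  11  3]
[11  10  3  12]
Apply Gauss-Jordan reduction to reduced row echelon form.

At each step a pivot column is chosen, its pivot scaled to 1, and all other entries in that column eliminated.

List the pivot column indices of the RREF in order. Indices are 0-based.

step 1: normalize row 0 (÷4) = (1, 3, 6, 0)
  row 1: subtract 4×row0 = (0, 12, 0, 3)
  row 2: subtract 11×row0 = (0, 3, 2, 12)
step 2: normalize row 1 (÷12) = (0, 1, 0, 10)
  row 0: subtract 3×row1 = (1, 0, 6, 9)
  row 2: subtract 3×row1 = (0, 0, 2, 8)
step 3: normalize row 2 (÷2) = (0, 0, 1, 4)
  row 0: subtract 6×row2 = (1, 0, 0, 11)

pivot columns: 0, 1, 2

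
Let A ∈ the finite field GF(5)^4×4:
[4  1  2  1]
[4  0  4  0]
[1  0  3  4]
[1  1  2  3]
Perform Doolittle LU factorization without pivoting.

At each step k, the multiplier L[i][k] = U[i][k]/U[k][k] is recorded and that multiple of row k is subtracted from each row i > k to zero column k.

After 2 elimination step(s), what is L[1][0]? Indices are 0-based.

L[1][0] = 1

[col 0] pivot 4
  R1 -= 1*R0 → (0, 4, 2, 4)  (L[1][0] := 1)
  R2 -= 4*R0 → (0, 1, 0, 0)  (L[2][0] := 4)
  R3 -= 4*R0 → (0, 2, 4, 4)  (L[3][0] := 4)
[col 1] pivot 4
  R2 -= 4*R1 → (0, 0, 2, 4)  (L[2][1] := 4)
  R3 -= 3*R1 → (0, 0, 3, 2)  (L[3][1] := 3)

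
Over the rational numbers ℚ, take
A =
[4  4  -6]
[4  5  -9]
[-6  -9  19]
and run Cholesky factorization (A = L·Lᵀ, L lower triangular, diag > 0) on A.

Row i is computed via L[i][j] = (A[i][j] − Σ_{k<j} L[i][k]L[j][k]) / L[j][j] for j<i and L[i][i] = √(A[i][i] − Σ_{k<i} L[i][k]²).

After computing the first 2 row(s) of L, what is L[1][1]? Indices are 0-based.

L[1][1] = 1

Step 1: L[0][0] = √(4) = 2.
  L[1][0] = (4) / L[0][0] = 2.
Step 2: L[1][1] = √(1) = 1.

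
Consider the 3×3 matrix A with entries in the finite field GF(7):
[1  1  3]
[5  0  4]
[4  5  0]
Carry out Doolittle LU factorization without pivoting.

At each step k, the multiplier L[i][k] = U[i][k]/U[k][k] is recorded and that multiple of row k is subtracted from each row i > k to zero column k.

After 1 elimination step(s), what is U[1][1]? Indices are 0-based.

k=0: U[0][0]=1
  eliminate (1,0): mult=5, new row 1: (0, 2, 3); set L[1][0]=5
  eliminate (2,0): mult=4, new row 2: (0, 1, 2); set L[2][0]=4

U[1][1] = 2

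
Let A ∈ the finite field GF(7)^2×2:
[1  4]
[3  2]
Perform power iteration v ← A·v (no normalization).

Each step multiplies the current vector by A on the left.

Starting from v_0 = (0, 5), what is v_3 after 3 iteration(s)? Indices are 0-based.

v_3 = (2, 4)

v_0 = (0, 5).
v_1 = A·v_0 = (6, 3).
v_2 = A·v_1 = (4, 3).
v_3 = A·v_2 = (2, 4).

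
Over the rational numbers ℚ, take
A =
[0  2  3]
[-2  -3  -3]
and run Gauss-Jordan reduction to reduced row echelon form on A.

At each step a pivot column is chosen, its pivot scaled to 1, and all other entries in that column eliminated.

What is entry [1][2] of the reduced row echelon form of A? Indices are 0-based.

M[1][2] = 3/2

step 1: exchange rows 0,1
step 1: normalize row 0 (÷-2) = (1, 3/2, 3/2)
step 2: normalize row 1 (÷2) = (0, 1, 3/2)
  row 0: subtract 3/2×row1 = (1, 0, -3/4)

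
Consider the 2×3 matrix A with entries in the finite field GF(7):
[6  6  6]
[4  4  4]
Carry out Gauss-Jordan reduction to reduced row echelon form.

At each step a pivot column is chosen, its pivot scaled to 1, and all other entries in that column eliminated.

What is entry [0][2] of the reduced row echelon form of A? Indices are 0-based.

step 1: normalize row 0 (÷6) = (1, 1, 1)
  row 1: subtract 4×row0 = (0, 0, 0)
skip col 1 (zero from row 1)
skip col 2 (zero from row 1)

M[0][2] = 1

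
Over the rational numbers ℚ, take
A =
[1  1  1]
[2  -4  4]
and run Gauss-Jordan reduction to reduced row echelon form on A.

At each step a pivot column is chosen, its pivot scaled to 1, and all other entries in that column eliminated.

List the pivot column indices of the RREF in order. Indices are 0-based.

[1] R0 /= 1  ⇒  (1, 1, 1)
     R1 -= 2·R0  ⇒  (0, -6, 2)
[2] R1 /= -6  ⇒  (0, 1, -1/3)
     R0 -= 1·R1  ⇒  (1, 0, 4/3)

pivot columns: 0, 1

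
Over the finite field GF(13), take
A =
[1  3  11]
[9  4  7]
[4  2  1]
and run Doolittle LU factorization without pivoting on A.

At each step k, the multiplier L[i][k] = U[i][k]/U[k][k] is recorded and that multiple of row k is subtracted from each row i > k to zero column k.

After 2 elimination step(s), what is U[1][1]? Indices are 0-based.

U[1][1] = 3

Step 1: pivot at (0,0) is 1.
  row1 ← row1 − (9)·row0  ⇒  L[1][0]=9, U row1=(0, 3, 12)
  row2 ← row2 − (4)·row0  ⇒  L[2][0]=4, U row2=(0, 3, 9)
Step 2: pivot at (1,1) is 3.
  row2 ← row2 − (1)·row1  ⇒  L[2][1]=1, U row2=(0, 0, 10)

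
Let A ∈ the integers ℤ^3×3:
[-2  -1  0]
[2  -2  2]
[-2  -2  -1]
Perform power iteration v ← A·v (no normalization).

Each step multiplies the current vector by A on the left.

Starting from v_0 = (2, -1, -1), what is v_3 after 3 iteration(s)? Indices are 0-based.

v_0 = (2, -1, -1).
v_1 = A·v_0 = (-3, 4, -1).
v_2 = A·v_1 = (2, -16, -1).
v_3 = A·v_2 = (12, 34, 29).

v_3 = (12, 34, 29)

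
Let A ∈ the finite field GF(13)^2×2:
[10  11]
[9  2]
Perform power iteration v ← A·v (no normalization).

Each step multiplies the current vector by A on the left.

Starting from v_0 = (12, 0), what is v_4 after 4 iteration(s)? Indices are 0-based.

v_0 = (12, 0).
v_1 = A·v_0 = (3, 4).
v_2 = A·v_1 = (9, 9).
v_3 = A·v_2 = (7, 8).
v_4 = A·v_3 = (2, 1).

v_4 = (2, 1)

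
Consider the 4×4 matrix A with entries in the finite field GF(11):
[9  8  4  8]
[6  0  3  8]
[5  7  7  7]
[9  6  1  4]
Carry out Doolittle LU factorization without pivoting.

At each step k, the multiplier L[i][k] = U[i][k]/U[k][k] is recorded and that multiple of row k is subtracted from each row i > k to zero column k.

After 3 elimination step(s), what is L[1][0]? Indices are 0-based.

[col 0] pivot 9
  R1 -= 8*R0 → (0, 2, 4, 10)  (L[1][0] := 8)
  R2 -= 3*R0 → (0, 5, 6, 5)  (L[2][0] := 3)
  R3 -= 1*R0 → (0, 9, 8, 7)  (L[3][0] := 1)
[col 1] pivot 2
  R2 -= 8*R1 → (0, 0, 7, 2)  (L[2][1] := 8)
  R3 -= 10*R1 → (0, 0, 1, 6)  (L[3][1] := 10)
[col 2] pivot 7
  R3 -= 8*R2 → (0, 0, 0, 1)  (L[3][2] := 8)

L[1][0] = 8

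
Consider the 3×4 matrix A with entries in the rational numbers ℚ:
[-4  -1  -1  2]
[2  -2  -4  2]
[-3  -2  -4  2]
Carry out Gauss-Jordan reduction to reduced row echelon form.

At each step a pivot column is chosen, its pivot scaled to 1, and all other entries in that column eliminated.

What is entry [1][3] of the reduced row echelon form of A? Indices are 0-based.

[1] R0 /= -4  ⇒  (1, 1/4, 1/4, -1/2)
     R1 -= 2·R0  ⇒  (0, -5/2, -9/2, 3)
     R2 -= -3·R0  ⇒  (0, -5/4, -13/4, 1/2)
[2] R1 /= -5/2  ⇒  (0, 1, 9/5, -6/5)
     R0 -= 1/4·R1  ⇒  (1, 0, -1/5, -1/5)
     R2 -= -5/4·R1  ⇒  (0, 0, -1, -1)
[3] R2 /= -1  ⇒  (0, 0, 1, 1)
     R0 -= -1/5·R2  ⇒  (1, 0, 0, 0)
     R1 -= 9/5·R2  ⇒  (0, 1, 0, -3)

M[1][3] = -3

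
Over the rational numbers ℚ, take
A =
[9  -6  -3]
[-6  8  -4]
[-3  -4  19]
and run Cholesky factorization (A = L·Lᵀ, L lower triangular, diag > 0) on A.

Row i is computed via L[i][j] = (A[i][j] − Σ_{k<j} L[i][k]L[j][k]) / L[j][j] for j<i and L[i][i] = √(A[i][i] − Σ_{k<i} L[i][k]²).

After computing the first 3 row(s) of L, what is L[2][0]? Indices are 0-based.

L[2][0] = -1

Step 1: L[0][0] = √(9) = 3.
  L[1][0] = (-6) / L[0][0] = -2.
Step 2: L[1][1] = √(4) = 2.
  L[2][0] = (-3) / L[0][0] = -1.
  L[2][1] = (-6) / L[1][1] = -3.
Step 3: L[2][2] = √(9) = 3.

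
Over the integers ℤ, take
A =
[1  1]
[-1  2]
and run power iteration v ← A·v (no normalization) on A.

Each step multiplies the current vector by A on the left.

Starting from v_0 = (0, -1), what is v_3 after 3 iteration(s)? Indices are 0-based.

v_0 = (0, -1).
v_1 = A·v_0 = (-1, -2).
v_2 = A·v_1 = (-3, -3).
v_3 = A·v_2 = (-6, -3).

v_3 = (-6, -3)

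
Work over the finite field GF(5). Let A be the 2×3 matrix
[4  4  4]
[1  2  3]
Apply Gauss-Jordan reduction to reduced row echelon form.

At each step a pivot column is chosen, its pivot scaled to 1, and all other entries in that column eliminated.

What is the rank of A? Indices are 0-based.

rank = 2

step 1: normalize row 0 (÷4) = (1, 1, 1)
  row 1: subtract 1×row0 = (0, 1, 2)
step 2: normalize row 1 (÷1) = (0, 1, 2)
  row 0: subtract 1×row1 = (1, 0, 4)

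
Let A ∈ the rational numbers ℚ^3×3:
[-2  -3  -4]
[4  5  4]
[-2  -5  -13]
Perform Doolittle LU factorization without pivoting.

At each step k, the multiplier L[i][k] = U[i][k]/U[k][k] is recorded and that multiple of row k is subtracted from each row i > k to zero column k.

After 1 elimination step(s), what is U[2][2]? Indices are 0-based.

U[2][2] = -9

[col 0] pivot -2
  R1 -= -2*R0 → (0, -1, -4)  (L[1][0] := -2)
  R2 -= 1*R0 → (0, -2, -9)  (L[2][0] := 1)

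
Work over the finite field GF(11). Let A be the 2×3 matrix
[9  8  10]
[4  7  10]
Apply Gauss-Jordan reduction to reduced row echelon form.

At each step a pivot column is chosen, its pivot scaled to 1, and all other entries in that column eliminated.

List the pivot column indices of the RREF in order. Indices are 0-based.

pivot columns: 0, 1

[1] R0 /= 9  ⇒  (1, 7, 6)
     R1 -= 4·R0  ⇒  (0, 1, 8)
[2] R1 /= 1  ⇒  (0, 1, 8)
     R0 -= 7·R1  ⇒  (1, 0, 5)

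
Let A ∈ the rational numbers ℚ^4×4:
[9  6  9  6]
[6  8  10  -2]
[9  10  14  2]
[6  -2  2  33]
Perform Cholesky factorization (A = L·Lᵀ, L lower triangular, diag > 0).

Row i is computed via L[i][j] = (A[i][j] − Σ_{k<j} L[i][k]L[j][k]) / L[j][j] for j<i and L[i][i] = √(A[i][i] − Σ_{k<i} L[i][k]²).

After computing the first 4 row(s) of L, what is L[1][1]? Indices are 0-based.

L[1][1] = 2

Step 1: L[0][0] = √(9) = 3.
  L[1][0] = (6) / L[0][0] = 2.
Step 2: L[1][1] = √(4) = 2.
  L[2][0] = (9) / L[0][0] = 3.
  L[2][1] = (4) / L[1][1] = 2.
Step 3: L[2][2] = √(1) = 1.
  L[3][0] = (6) / L[0][0] = 2.
  L[3][1] = (-6) / L[1][1] = -3.
  L[3][2] = (2) / L[2][2] = 2.
Step 4: L[3][3] = √(16) = 4.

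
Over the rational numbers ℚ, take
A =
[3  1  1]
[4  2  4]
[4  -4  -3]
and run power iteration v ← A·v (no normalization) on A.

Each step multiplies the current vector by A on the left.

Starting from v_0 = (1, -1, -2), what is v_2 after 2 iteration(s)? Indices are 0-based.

v_0 = (1, -1, -2).
v_1 = A·v_0 = (0, -6, 14).
v_2 = A·v_1 = (8, 44, -18).

v_2 = (8, 44, -18)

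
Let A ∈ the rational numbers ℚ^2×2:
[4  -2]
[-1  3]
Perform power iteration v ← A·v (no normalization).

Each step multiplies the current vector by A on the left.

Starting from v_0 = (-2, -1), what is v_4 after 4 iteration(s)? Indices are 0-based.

v_4 = (-438, 187)

v_0 = (-2, -1).
v_1 = A·v_0 = (-6, -1).
v_2 = A·v_1 = (-22, 3).
v_3 = A·v_2 = (-94, 31).
v_4 = A·v_3 = (-438, 187).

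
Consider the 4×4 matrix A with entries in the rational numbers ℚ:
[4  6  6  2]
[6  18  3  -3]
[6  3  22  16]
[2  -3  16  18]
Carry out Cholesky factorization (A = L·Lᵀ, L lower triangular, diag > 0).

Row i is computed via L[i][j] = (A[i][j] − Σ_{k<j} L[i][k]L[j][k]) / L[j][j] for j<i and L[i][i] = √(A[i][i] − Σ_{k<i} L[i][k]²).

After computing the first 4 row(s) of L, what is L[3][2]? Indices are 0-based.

Step 1: L[0][0] = √(4) = 2.
  L[1][0] = (6) / L[0][0] = 3.
Step 2: L[1][1] = √(9) = 3.
  L[2][0] = (6) / L[0][0] = 3.
  L[2][1] = (-6) / L[1][1] = -2.
Step 3: L[2][2] = √(9) = 3.
  L[3][0] = (2) / L[0][0] = 1.
  L[3][1] = (-6) / L[1][1] = -2.
  L[3][2] = (9) / L[2][2] = 3.
Step 4: L[3][3] = √(4) = 2.

L[3][2] = 3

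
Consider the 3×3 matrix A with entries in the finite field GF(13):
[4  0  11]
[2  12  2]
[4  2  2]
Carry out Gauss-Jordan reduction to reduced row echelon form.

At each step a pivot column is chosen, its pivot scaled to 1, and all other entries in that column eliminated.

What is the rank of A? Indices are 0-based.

rank = 3

pivot(0,0)=4: scale R0 → (1, 0, 6)
  clear (1,0): R1 −= (2)R0 → (0, 12, 3)
  clear (2,0): R2 −= (4)R0 → (0, 2, 4)
pivot(1,1)=12: scale R1 → (0, 1, 10)
  clear (2,1): R2 −= (2)R1 → (0, 0, 10)
pivot(2,2)=10: scale R2 → (0, 0, 1)
  clear (0,2): R0 −= (6)R2 → (1, 0, 0)
  clear (1,2): R1 −= (10)R2 → (0, 1, 0)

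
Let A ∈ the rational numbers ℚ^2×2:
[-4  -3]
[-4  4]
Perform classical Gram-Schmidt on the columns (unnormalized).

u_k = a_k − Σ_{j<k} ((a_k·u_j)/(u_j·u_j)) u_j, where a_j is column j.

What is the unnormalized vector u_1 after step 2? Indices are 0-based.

u_1 = (-7/2, 7/2)

Step 1: u_0 = a_0 = (-4, -4).
Step 2: u_1 = a_1 − (-1/8)·u_0 = (-7/2, 7/2).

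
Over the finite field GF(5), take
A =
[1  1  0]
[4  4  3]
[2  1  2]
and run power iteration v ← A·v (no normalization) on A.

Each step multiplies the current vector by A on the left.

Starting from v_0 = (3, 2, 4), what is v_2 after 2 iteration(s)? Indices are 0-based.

v_0 = (3, 2, 4).
v_1 = A·v_0 = (0, 2, 1).
v_2 = A·v_1 = (2, 1, 4).

v_2 = (2, 1, 4)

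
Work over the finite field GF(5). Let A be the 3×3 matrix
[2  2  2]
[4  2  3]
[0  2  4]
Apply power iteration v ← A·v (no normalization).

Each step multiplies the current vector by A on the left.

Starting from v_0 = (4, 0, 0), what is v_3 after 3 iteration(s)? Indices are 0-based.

v_3 = (3, 1, 1)

v_0 = (4, 0, 0).
v_1 = A·v_0 = (3, 1, 0).
v_2 = A·v_1 = (3, 4, 2).
v_3 = A·v_2 = (3, 1, 1).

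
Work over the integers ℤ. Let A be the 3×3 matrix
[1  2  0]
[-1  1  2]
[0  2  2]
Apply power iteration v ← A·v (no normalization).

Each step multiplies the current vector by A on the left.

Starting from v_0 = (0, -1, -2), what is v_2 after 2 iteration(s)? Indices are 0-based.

v_0 = (0, -1, -2).
v_1 = A·v_0 = (-2, -5, -6).
v_2 = A·v_1 = (-12, -15, -22).

v_2 = (-12, -15, -22)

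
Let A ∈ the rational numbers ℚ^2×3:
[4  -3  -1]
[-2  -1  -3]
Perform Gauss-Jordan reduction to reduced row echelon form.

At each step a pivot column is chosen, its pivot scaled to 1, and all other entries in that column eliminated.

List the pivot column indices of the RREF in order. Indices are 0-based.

pivot columns: 0, 1

step 1: normalize row 0 (÷4) = (1, -3/4, -1/4)
  row 1: subtract -2×row0 = (0, -5/2, -7/2)
step 2: normalize row 1 (÷-5/2) = (0, 1, 7/5)
  row 0: subtract -3/4×row1 = (1, 0, 4/5)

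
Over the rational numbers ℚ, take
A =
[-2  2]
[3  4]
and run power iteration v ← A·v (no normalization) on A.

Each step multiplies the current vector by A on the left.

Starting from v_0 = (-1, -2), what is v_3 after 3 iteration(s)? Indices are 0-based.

v_3 = (-64, -254)

v_0 = (-1, -2).
v_1 = A·v_0 = (-2, -11).
v_2 = A·v_1 = (-18, -50).
v_3 = A·v_2 = (-64, -254).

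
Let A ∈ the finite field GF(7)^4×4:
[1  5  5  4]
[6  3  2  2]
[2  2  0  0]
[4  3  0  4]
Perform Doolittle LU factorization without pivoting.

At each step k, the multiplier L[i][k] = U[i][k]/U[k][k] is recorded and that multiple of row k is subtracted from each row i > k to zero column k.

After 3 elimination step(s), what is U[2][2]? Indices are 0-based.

[col 0] pivot 1
  R1 -= 6*R0 → (0, 1, 0, 6)  (L[1][0] := 6)
  R2 -= 2*R0 → (0, 6, 4, 6)  (L[2][0] := 2)
  R3 -= 4*R0 → (0, 4, 1, 2)  (L[3][0] := 4)
[col 1] pivot 1
  R2 -= 6*R1 → (0, 0, 4, 5)  (L[2][1] := 6)
  R3 -= 4*R1 → (0, 0, 1, 6)  (L[3][1] := 4)
[col 2] pivot 4
  R3 -= 2*R2 → (0, 0, 0, 3)  (L[3][2] := 2)

U[2][2] = 4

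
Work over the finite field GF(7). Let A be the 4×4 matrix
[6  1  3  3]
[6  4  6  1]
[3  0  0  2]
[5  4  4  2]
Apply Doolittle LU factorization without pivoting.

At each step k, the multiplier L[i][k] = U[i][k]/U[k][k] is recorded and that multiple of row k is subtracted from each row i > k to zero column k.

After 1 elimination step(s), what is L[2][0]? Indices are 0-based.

L[2][0] = 4

[col 0] pivot 6
  R1 -= 1*R0 → (0, 3, 3, 5)  (L[1][0] := 1)
  R2 -= 4*R0 → (0, 3, 2, 4)  (L[2][0] := 4)
  R3 -= 2*R0 → (0, 2, 5, 3)  (L[3][0] := 2)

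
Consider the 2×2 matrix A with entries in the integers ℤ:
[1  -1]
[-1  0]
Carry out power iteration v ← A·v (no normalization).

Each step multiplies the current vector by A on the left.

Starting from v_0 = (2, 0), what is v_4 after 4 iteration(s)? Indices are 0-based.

v_0 = (2, 0).
v_1 = A·v_0 = (2, -2).
v_2 = A·v_1 = (4, -2).
v_3 = A·v_2 = (6, -4).
v_4 = A·v_3 = (10, -6).

v_4 = (10, -6)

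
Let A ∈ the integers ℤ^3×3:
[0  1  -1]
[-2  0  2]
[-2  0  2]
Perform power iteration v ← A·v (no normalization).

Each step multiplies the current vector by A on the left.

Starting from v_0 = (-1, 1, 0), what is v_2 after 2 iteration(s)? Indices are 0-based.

v_0 = (-1, 1, 0).
v_1 = A·v_0 = (1, 2, 2).
v_2 = A·v_1 = (0, 2, 2).

v_2 = (0, 2, 2)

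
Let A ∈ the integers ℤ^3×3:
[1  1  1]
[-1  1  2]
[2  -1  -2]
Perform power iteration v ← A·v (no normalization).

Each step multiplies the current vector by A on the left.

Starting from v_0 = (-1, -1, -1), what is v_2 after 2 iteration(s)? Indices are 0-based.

v_2 = (-4, 3, -6)

v_0 = (-1, -1, -1).
v_1 = A·v_0 = (-3, -2, 1).
v_2 = A·v_1 = (-4, 3, -6).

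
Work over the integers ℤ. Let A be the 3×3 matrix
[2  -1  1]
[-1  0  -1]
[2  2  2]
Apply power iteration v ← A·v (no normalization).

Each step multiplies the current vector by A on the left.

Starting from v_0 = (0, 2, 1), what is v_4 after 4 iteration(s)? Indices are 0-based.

v_4 = (75, -39, 52)

v_0 = (0, 2, 1).
v_1 = A·v_0 = (-1, -1, 6).
v_2 = A·v_1 = (5, -5, 8).
v_3 = A·v_2 = (23, -13, 16).
v_4 = A·v_3 = (75, -39, 52).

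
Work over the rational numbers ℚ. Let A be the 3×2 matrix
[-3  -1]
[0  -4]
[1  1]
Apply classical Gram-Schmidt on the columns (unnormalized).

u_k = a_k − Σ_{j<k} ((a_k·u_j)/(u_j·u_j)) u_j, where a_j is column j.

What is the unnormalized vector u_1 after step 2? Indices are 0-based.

u_1 = (1/5, -4, 3/5)

Step 1: u_0 = a_0 = (-3, 0, 1).
Step 2: u_1 = a_1 − (2/5)·u_0 = (1/5, -4, 3/5).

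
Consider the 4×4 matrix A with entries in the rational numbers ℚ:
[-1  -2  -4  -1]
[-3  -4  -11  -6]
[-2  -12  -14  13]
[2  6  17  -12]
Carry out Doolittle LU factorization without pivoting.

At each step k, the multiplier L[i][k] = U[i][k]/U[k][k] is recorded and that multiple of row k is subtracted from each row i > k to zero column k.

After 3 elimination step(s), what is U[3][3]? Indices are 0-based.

k=0: U[0][0]=-1
  eliminate (1,0): mult=3, new row 1: (0, 2, 1, -3); set L[1][0]=3
  eliminate (2,0): mult=2, new row 2: (0, -8, -6, 15); set L[2][0]=2
  eliminate (3,0): mult=-2, new row 3: (0, 2, 9, -14); set L[3][0]=-2
k=1: U[1][1]=2
  eliminate (2,1): mult=-4, new row 2: (0, 0, -2, 3); set L[2][1]=-4
  eliminate (3,1): mult=1, new row 3: (0, 0, 8, -11); set L[3][1]=1
k=2: U[2][2]=-2
  eliminate (3,2): mult=-4, new row 3: (0, 0, 0, 1); set L[3][2]=-4

U[3][3] = 1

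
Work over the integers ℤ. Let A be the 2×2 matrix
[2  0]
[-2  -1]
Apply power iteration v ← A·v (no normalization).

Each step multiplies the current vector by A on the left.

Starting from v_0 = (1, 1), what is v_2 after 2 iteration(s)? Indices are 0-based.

v_0 = (1, 1).
v_1 = A·v_0 = (2, -3).
v_2 = A·v_1 = (4, -1).

v_2 = (4, -1)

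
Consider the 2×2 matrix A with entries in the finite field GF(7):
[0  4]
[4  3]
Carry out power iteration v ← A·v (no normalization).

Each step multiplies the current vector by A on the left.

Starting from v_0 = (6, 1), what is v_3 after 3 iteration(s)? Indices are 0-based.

v_0 = (6, 1).
v_1 = A·v_0 = (4, 6).
v_2 = A·v_1 = (3, 6).
v_3 = A·v_2 = (3, 2).

v_3 = (3, 2)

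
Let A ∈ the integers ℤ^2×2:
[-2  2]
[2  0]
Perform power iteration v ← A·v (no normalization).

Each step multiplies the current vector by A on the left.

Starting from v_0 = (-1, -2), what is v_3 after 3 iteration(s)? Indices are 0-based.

v_0 = (-1, -2).
v_1 = A·v_0 = (-2, -2).
v_2 = A·v_1 = (0, -4).
v_3 = A·v_2 = (-8, 0).

v_3 = (-8, 0)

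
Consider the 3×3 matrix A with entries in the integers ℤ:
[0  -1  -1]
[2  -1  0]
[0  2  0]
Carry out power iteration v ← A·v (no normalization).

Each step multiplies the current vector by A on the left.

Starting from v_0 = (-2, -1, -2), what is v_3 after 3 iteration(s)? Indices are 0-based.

v_3 = (-3, 1, 18)

v_0 = (-2, -1, -2).
v_1 = A·v_0 = (3, -3, -2).
v_2 = A·v_1 = (5, 9, -6).
v_3 = A·v_2 = (-3, 1, 18).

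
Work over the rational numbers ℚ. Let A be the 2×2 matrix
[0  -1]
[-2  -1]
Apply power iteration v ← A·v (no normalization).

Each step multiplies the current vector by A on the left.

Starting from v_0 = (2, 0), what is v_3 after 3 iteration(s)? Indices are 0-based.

v_3 = (-4, -12)

v_0 = (2, 0).
v_1 = A·v_0 = (0, -4).
v_2 = A·v_1 = (4, 4).
v_3 = A·v_2 = (-4, -12).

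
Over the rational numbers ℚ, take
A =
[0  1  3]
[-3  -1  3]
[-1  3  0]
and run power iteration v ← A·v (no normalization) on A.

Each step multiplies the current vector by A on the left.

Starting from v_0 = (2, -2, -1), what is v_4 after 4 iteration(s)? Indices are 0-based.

v_4 = (122, 178, 191)

v_0 = (2, -2, -1).
v_1 = A·v_0 = (-5, -7, -8).
v_2 = A·v_1 = (-31, -2, -16).
v_3 = A·v_2 = (-50, 47, 25).
v_4 = A·v_3 = (122, 178, 191).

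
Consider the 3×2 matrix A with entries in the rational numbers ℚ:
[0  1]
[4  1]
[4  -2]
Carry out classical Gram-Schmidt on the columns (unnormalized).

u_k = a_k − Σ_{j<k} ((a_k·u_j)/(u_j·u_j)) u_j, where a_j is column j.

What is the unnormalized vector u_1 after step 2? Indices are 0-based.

u_1 = (1, 3/2, -3/2)

Step 1: u_0 = a_0 = (0, 4, 4).
Step 2: u_1 = a_1 − (-1/8)·u_0 = (1, 3/2, -3/2).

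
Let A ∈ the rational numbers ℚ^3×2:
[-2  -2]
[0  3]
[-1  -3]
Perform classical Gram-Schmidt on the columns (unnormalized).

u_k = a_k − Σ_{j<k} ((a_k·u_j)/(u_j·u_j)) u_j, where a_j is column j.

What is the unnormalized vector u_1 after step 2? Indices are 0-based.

u_1 = (4/5, 3, -8/5)

Step 1: u_0 = a_0 = (-2, 0, -1).
Step 2: u_1 = a_1 − (7/5)·u_0 = (4/5, 3, -8/5).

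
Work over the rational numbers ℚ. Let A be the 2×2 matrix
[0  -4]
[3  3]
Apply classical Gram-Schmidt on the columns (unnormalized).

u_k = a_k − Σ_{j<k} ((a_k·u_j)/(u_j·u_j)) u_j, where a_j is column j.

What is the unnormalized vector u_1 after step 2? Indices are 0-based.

u_1 = (-4, 0)

Step 1: u_0 = a_0 = (0, 3).
Step 2: u_1 = a_1 − (1)·u_0 = (-4, 0).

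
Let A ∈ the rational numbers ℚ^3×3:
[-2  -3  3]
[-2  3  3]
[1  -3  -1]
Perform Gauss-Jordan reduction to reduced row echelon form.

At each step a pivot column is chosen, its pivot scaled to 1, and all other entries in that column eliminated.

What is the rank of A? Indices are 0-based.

rank = 3

[1] R0 /= -2  ⇒  (1, 3/2, -3/2)
     R1 -= -2·R0  ⇒  (0, 6, 0)
     R2 -= 1·R0  ⇒  (0, -9/2, 1/2)
[2] R1 /= 6  ⇒  (0, 1, 0)
     R0 -= 3/2·R1  ⇒  (1, 0, -3/2)
     R2 -= -9/2·R1  ⇒  (0, 0, 1/2)
[3] R2 /= 1/2  ⇒  (0, 0, 1)
     R0 -= -3/2·R2  ⇒  (1, 0, 0)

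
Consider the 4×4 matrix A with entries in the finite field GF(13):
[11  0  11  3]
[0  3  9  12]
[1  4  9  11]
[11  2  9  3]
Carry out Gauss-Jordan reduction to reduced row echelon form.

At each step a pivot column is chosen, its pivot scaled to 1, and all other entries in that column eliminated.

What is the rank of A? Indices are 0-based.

pivot(0,0)=11: scale R0 → (1, 0, 1, 5)
  clear (2,0): R2 −= (1)R0 → (0, 4, 8, 6)
  clear (3,0): R3 −= (11)R0 → (0, 2, 11, 0)
pivot(1,1)=3: scale R1 → (0, 1, 3, 4)
  clear (2,1): R2 −= (4)R1 → (0, 0, 9, 3)
  clear (3,1): R3 −= (2)R1 → (0, 0, 5, 5)
pivot(2,2)=9: scale R2 → (0, 0, 1, 9)
  clear (0,2): R0 −= (1)R2 → (1, 0, 0, 9)
  clear (1,2): R1 −= (3)R2 → (0, 1, 0, 3)
  clear (3,2): R3 −= (5)R2 → (0, 0, 0, 12)
pivot(3,3)=12: scale R3 → (0, 0, 0, 1)
  clear (0,3): R0 −= (9)R3 → (1, 0, 0, 0)
  clear (1,3): R1 −= (3)R3 → (0, 1, 0, 0)
  clear (2,3): R2 −= (9)R3 → (0, 0, 1, 0)

rank = 4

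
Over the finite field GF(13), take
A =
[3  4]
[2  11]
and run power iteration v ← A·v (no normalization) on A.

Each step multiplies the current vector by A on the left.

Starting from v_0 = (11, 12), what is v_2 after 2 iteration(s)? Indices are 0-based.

v_2 = (1, 10)

v_0 = (11, 12).
v_1 = A·v_0 = (3, 11).
v_2 = A·v_1 = (1, 10).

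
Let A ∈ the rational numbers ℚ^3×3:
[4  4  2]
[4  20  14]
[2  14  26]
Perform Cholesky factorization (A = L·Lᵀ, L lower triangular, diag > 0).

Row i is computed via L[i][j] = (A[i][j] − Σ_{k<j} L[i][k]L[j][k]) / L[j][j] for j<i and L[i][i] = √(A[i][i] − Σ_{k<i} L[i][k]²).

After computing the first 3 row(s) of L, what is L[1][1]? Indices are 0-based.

Step 1: L[0][0] = √(4) = 2.
  L[1][0] = (4) / L[0][0] = 2.
Step 2: L[1][1] = √(16) = 4.
  L[2][0] = (2) / L[0][0] = 1.
  L[2][1] = (12) / L[1][1] = 3.
Step 3: L[2][2] = √(16) = 4.

L[1][1] = 4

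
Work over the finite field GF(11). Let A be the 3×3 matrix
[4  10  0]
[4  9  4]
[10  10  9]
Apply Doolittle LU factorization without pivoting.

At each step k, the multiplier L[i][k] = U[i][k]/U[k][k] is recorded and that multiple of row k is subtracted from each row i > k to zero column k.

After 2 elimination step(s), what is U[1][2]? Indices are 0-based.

k=0: U[0][0]=4
  eliminate (1,0): mult=1, new row 1: (0, 10, 4); set L[1][0]=1
  eliminate (2,0): mult=8, new row 2: (0, 7, 9); set L[2][0]=8
k=1: U[1][1]=10
  eliminate (2,1): mult=4, new row 2: (0, 0, 4); set L[2][1]=4

U[1][2] = 4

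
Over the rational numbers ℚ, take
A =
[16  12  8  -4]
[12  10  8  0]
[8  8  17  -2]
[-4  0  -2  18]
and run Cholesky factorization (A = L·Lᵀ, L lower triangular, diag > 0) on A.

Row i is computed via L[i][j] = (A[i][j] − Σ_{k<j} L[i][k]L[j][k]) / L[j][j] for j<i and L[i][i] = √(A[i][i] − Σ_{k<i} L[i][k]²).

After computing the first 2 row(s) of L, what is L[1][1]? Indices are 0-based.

Step 1: L[0][0] = √(16) = 4.
  L[1][0] = (12) / L[0][0] = 3.
Step 2: L[1][1] = √(1) = 1.

L[1][1] = 1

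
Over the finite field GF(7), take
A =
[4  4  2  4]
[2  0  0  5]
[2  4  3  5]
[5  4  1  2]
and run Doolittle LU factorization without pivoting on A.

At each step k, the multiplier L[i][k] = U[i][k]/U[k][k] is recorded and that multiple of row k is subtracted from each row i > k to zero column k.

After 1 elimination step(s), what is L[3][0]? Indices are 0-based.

Step 1: pivot at (0,0) is 4.
  row1 ← row1 − (4)·row0  ⇒  L[1][0]=4, U row1=(0, 5, 6, 3)
  row2 ← row2 − (4)·row0  ⇒  L[2][0]=4, U row2=(0, 2, 2, 3)
  row3 ← row3 − (3)·row0  ⇒  L[3][0]=3, U row3=(0, 6, 2, 4)

L[3][0] = 3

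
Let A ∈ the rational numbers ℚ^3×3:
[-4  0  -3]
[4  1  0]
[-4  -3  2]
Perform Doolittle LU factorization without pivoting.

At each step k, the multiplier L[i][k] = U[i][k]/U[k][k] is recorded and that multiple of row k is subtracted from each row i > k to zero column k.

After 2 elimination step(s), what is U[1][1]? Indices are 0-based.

k=0: U[0][0]=-4
  eliminate (1,0): mult=-1, new row 1: (0, 1, -3); set L[1][0]=-1
  eliminate (2,0): mult=1, new row 2: (0, -3, 5); set L[2][0]=1
k=1: U[1][1]=1
  eliminate (2,1): mult=-3, new row 2: (0, 0, -4); set L[2][1]=-3

U[1][1] = 1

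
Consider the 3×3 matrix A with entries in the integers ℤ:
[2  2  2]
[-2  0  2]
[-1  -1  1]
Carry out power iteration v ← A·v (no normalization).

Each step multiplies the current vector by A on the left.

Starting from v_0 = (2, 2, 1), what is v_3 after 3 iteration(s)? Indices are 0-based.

v_3 = (-54, -42, 5)

v_0 = (2, 2, 1).
v_1 = A·v_0 = (10, -2, -3).
v_2 = A·v_1 = (10, -26, -11).
v_3 = A·v_2 = (-54, -42, 5).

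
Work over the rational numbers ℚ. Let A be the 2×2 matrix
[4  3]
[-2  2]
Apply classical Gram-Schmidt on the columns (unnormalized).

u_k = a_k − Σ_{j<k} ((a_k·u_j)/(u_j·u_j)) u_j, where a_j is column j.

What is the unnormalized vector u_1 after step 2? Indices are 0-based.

Step 1: u_0 = a_0 = (4, -2).
Step 2: u_1 = a_1 − (2/5)·u_0 = (7/5, 14/5).

u_1 = (7/5, 14/5)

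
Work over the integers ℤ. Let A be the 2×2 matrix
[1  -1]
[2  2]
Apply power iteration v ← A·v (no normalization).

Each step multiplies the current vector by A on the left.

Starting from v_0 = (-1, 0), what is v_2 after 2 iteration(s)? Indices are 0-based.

v_2 = (1, -6)

v_0 = (-1, 0).
v_1 = A·v_0 = (-1, -2).
v_2 = A·v_1 = (1, -6).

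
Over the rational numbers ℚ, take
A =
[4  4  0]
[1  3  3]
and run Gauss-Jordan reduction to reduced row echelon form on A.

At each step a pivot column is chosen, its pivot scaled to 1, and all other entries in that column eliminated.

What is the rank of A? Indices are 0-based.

step 1: normalize row 0 (÷4) = (1, 1, 0)
  row 1: subtract 1×row0 = (0, 2, 3)
step 2: normalize row 1 (÷2) = (0, 1, 3/2)
  row 0: subtract 1×row1 = (1, 0, -3/2)

rank = 2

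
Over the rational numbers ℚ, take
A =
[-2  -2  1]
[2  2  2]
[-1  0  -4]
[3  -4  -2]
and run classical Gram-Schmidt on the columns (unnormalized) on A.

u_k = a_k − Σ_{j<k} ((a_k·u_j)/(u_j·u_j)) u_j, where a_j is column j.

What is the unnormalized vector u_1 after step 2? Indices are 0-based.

u_1 = (-22/9, 22/9, -2/9, -10/3)

Step 1: u_0 = a_0 = (-2, 2, -1, 3).
Step 2: u_1 = a_1 − (-2/9)·u_0 = (-22/9, 22/9, -2/9, -10/3).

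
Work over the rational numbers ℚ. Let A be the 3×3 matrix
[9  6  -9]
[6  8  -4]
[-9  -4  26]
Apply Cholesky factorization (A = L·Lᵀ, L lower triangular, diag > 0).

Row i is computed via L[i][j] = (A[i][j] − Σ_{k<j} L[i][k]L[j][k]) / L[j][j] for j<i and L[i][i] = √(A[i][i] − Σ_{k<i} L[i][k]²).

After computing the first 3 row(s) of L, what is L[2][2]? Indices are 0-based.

Step 1: L[0][0] = √(9) = 3.
  L[1][0] = (6) / L[0][0] = 2.
Step 2: L[1][1] = √(4) = 2.
  L[2][0] = (-9) / L[0][0] = -3.
  L[2][1] = (2) / L[1][1] = 1.
Step 3: L[2][2] = √(16) = 4.

L[2][2] = 4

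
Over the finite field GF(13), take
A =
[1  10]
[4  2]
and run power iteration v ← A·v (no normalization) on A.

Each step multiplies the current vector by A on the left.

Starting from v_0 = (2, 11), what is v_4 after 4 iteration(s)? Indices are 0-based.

v_0 = (2, 11).
v_1 = A·v_0 = (8, 4).
v_2 = A·v_1 = (9, 1).
v_3 = A·v_2 = (6, 12).
v_4 = A·v_3 = (9, 9).

v_4 = (9, 9)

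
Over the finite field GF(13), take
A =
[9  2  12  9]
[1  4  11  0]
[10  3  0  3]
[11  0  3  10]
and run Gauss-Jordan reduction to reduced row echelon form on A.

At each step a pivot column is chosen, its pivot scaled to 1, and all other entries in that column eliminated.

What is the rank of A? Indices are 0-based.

step 1: normalize row 0 (÷9) = (1, 6, 10, 1)
  row 1: subtract 1×row0 = (0, 11, 1, 12)
  row 2: subtract 10×row0 = (0, 8, 4, 6)
  row 3: subtract 11×row0 = (0, 12, 10, 12)
step 2: normalize row 1 (÷11) = (0, 1, 6, 7)
  row 0: subtract 6×row1 = (1, 0, 0, 11)
  row 2: subtract 8×row1 = (0, 0, 8, 2)
  row 3: subtract 12×row1 = (0, 0, 3, 6)
step 3: normalize row 2 (÷8) = (0, 0, 1, 10)
  row 1: subtract 6×row2 = (0, 1, 0, 12)
  row 3: subtract 3×row2 = (0, 0, 0, 2)
step 4: normalize row 3 (÷2) = (0, 0, 0, 1)
  row 0: subtract 11×row3 = (1, 0, 0, 0)
  row 1: subtract 12×row3 = (0, 1, 0, 0)
  row 2: subtract 10×row3 = (0, 0, 1, 0)

rank = 4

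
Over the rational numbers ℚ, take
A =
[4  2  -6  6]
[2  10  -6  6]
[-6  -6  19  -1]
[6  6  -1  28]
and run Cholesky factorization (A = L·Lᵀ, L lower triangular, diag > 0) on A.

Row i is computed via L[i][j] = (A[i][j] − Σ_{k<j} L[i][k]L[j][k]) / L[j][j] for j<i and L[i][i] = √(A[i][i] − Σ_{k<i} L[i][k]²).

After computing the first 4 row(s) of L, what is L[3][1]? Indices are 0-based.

Step 1: L[0][0] = √(4) = 2.
  L[1][0] = (2) / L[0][0] = 1.
Step 2: L[1][1] = √(9) = 3.
  L[2][0] = (-6) / L[0][0] = -3.
  L[2][1] = (-3) / L[1][1] = -1.
Step 3: L[2][2] = √(9) = 3.
  L[3][0] = (6) / L[0][0] = 3.
  L[3][1] = (3) / L[1][1] = 1.
  L[3][2] = (9) / L[2][2] = 3.
Step 4: L[3][3] = √(9) = 3.

L[3][1] = 1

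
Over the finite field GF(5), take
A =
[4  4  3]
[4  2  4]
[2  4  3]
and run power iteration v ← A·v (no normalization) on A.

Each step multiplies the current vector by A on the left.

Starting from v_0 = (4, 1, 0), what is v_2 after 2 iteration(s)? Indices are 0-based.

v_2 = (3, 4, 3)

v_0 = (4, 1, 0).
v_1 = A·v_0 = (0, 3, 2).
v_2 = A·v_1 = (3, 4, 3).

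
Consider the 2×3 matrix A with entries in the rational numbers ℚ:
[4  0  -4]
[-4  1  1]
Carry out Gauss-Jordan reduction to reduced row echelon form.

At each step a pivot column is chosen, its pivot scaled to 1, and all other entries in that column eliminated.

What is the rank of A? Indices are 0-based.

rank = 2

pivot(0,0)=4: scale R0 → (1, 0, -1)
  clear (1,0): R1 −= (-4)R0 → (0, 1, -3)
pivot(1,1)=1: scale R1 → (0, 1, -3)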